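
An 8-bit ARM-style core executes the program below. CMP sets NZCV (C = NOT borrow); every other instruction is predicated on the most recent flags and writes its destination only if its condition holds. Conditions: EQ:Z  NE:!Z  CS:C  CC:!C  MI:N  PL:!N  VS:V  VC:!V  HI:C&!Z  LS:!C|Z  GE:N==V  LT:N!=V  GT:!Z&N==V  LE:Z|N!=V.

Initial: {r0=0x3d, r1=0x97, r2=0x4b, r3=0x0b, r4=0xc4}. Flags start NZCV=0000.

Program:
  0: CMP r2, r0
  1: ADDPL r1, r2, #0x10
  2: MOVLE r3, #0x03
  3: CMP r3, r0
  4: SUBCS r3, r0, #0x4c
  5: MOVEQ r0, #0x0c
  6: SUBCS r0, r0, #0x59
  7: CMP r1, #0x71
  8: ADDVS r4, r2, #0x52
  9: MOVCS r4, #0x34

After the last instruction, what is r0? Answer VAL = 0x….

VAL = 0x3d

[0] flags=0010 → (cmp)
[1] flags=0010 PL?T → r1=0x5b
[2] flags=0010 LE?F → skip
[3] flags=1000 → (cmp)
[4] flags=1000 CS?F → skip
[5] flags=1000 EQ?F → skip
[6] flags=1000 CS?F → skip
[7] flags=1000 → (cmp)
[8] flags=1000 VS?F → skip
[9] flags=1000 CS?F → skip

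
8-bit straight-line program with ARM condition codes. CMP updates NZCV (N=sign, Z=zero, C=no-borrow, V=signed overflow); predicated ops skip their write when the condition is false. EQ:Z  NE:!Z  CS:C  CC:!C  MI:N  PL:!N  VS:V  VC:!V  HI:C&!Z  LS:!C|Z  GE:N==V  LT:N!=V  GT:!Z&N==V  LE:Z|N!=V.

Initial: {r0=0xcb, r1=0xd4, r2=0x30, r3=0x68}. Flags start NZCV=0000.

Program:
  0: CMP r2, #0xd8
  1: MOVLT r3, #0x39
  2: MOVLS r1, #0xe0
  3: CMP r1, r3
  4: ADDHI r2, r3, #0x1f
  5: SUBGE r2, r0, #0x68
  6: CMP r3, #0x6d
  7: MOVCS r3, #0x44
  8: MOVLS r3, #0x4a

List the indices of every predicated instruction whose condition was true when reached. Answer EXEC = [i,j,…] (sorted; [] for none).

EXEC = [2,4,8]

0: ✓ CMP  NZCV=0000
1: · MOVLT
2: ✓ MOVLS  r1←0xe0
3: ✓ CMP  NZCV=0011
4: ✓ ADDHI  r2←0x87
5: · SUBGE
6: ✓ CMP  NZCV=1000
7: · MOVCS
8: ✓ MOVLS  r3←0x4a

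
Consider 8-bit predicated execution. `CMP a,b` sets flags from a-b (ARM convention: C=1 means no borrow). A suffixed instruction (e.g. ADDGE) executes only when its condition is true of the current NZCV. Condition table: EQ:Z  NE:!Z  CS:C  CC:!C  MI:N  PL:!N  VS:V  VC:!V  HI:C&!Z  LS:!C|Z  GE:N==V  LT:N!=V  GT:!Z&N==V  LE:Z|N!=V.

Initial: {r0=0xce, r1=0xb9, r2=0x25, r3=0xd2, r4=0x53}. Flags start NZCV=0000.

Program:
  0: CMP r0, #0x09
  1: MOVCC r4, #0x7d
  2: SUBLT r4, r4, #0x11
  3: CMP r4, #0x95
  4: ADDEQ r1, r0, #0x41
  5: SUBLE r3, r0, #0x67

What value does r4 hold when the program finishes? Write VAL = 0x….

0: ✓ CMP  NZCV=1010
1: · MOVCC
2: ✓ SUBLT  r4←0x42
3: ✓ CMP  NZCV=1001
4: · ADDEQ
5: · SUBLE

VAL = 0x42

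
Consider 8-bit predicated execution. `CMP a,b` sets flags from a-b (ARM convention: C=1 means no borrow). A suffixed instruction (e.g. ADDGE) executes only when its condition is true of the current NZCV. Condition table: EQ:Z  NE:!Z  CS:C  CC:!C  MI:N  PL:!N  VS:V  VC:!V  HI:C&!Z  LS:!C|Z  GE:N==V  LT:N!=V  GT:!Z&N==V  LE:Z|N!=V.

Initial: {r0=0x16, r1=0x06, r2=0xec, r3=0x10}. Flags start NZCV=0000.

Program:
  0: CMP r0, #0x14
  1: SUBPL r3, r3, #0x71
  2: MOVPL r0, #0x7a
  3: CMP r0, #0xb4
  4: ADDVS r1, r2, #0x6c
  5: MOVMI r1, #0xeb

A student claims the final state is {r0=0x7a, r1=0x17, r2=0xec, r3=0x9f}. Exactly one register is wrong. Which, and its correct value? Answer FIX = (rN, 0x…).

0: ✓ CMP  NZCV=0010
1: ✓ SUBPL  r3←0x9f
2: ✓ MOVPL  r0←0x7a
3: ✓ CMP  NZCV=1001
4: ✓ ADDVS  r1←0x58
5: ✓ MOVMI  r1←0xeb

FIX = (r1, 0xeb)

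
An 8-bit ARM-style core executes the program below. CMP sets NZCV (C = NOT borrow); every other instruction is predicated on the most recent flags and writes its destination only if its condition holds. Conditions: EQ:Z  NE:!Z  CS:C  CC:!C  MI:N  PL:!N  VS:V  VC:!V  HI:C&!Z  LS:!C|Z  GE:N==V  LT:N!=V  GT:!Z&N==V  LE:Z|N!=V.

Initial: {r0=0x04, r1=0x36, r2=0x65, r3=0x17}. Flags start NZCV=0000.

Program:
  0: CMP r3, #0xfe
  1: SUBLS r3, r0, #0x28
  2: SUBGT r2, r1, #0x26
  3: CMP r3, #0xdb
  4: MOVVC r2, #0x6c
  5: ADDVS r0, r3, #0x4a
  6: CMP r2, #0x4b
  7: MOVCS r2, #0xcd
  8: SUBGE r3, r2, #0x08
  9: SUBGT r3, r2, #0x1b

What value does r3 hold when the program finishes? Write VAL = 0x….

[0] flags=0000 → (cmp)
[1] flags=0000 LS?T → r3=0xdc
[2] flags=0000 GT?T → r2=0x10
[3] flags=0010 → (cmp)
[4] flags=0010 VC?T → r2=0x6c
[5] flags=0010 VS?F → skip
[6] flags=0010 → (cmp)
[7] flags=0010 CS?T → r2=0xcd
[8] flags=0010 GE?T → r3=0xc5
[9] flags=0010 GT?T → r3=0xb2

VAL = 0xb2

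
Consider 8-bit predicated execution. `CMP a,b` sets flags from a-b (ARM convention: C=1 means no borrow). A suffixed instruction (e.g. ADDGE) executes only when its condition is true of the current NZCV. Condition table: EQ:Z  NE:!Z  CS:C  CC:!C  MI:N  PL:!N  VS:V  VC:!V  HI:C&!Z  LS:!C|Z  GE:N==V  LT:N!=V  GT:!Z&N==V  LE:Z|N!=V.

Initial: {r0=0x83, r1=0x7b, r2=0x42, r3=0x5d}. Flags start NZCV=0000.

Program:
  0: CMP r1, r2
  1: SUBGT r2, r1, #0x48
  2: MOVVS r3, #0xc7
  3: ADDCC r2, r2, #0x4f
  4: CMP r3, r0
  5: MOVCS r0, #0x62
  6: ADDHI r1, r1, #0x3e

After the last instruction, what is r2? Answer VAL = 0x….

0: ✓ CMP  NZCV=0010
1: ✓ SUBGT  r2←0x33
2: · MOVVS
3: · ADDCC
4: ✓ CMP  NZCV=1001
5: · MOVCS
6: · ADDHI

VAL = 0x33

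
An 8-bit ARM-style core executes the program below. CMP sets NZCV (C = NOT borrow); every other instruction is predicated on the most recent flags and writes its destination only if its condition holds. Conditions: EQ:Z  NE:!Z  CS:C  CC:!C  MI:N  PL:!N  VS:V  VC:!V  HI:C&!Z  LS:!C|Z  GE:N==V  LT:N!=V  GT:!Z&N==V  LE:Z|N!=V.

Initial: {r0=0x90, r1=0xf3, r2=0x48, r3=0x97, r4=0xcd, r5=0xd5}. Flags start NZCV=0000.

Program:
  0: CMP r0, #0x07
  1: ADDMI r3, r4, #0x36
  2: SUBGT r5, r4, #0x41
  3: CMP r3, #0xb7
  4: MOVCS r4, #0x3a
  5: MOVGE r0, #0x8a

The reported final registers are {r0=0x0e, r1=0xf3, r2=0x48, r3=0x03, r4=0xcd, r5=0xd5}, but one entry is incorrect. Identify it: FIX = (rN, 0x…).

FIX = (r0, 0x8a)

0: ✓ CMP  NZCV=1010
1: ✓ ADDMI  r3←0x03
2: · SUBGT
3: ✓ CMP  NZCV=0000
4: · MOVCS
5: ✓ MOVGE  r0←0x8a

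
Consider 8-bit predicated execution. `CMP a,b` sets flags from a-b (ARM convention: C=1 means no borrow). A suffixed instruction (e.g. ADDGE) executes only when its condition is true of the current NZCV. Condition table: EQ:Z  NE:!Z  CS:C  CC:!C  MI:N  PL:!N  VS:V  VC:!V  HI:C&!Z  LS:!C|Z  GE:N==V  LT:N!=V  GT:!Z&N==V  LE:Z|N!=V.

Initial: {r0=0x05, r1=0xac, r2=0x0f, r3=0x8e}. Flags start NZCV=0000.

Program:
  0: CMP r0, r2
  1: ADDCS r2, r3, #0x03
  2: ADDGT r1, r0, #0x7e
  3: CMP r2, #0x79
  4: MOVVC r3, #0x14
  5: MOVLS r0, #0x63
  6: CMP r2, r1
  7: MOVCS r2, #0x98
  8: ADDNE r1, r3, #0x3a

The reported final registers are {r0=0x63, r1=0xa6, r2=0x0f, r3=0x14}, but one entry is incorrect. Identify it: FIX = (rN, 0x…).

[0] flags=1000 → (cmp)
[1] flags=1000 CS?F → skip
[2] flags=1000 GT?F → skip
[3] flags=1000 → (cmp)
[4] flags=1000 VC?T → r3=0x14
[5] flags=1000 LS?T → r0=0x63
[6] flags=0000 → (cmp)
[7] flags=0000 CS?F → skip
[8] flags=0000 NE?T → r1=0x4e

FIX = (r1, 0x4e)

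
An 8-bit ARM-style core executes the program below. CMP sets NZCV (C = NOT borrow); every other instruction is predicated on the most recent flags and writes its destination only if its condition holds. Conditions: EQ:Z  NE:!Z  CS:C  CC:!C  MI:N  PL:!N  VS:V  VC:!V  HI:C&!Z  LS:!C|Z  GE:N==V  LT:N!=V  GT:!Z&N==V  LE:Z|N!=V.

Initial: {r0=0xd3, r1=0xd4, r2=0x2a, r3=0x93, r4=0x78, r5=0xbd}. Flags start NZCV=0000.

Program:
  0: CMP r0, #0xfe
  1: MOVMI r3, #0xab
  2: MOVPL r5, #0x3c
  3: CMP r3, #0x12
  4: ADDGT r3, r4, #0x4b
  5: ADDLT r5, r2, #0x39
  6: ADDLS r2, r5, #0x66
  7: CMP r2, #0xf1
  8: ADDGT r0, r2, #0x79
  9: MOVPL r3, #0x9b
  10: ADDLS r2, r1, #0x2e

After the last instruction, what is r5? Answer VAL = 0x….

VAL = 0x63

0: ✓ CMP  NZCV=1000
1: ✓ MOVMI  r3←0xab
2: · MOVPL
3: ✓ CMP  NZCV=1010
4: · ADDGT
5: ✓ ADDLT  r5←0x63
6: · ADDLS
7: ✓ CMP  NZCV=0000
8: ✓ ADDGT  r0←0xa3
9: ✓ MOVPL  r3←0x9b
10: ✓ ADDLS  r2←0x02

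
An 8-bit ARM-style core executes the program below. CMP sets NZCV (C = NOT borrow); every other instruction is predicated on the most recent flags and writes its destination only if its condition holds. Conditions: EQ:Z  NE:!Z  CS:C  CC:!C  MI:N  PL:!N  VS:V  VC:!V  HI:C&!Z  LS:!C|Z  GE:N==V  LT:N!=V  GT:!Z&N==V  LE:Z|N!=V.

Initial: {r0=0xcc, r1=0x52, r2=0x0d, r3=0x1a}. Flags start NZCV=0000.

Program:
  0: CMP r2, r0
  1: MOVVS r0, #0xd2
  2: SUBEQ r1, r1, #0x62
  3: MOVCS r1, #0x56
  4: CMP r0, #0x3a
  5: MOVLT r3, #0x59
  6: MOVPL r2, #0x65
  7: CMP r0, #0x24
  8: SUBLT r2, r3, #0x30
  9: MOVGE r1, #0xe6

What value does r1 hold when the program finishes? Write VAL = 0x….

VAL = 0x52

0: ✓ CMP  NZCV=0000
1: · MOVVS
2: · SUBEQ
3: · MOVCS
4: ✓ CMP  NZCV=1010
5: ✓ MOVLT  r3←0x59
6: · MOVPL
7: ✓ CMP  NZCV=1010
8: ✓ SUBLT  r2←0x29
9: · MOVGE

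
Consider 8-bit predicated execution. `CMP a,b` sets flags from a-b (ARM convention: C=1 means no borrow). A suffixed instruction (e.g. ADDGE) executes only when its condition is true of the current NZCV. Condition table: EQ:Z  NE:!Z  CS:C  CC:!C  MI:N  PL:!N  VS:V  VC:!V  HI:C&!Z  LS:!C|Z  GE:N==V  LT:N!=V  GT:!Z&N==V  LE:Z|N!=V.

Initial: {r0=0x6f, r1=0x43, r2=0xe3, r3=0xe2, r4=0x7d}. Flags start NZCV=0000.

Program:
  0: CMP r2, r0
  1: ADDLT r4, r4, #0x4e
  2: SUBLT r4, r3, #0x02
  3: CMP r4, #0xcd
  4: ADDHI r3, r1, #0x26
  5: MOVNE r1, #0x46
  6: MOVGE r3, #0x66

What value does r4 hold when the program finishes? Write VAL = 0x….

0: ✓ CMP  NZCV=0011
1: ✓ ADDLT  r4←0xcb
2: ✓ SUBLT  r4←0xe0
3: ✓ CMP  NZCV=0010
4: ✓ ADDHI  r3←0x69
5: ✓ MOVNE  r1←0x46
6: ✓ MOVGE  r3←0x66

VAL = 0xe0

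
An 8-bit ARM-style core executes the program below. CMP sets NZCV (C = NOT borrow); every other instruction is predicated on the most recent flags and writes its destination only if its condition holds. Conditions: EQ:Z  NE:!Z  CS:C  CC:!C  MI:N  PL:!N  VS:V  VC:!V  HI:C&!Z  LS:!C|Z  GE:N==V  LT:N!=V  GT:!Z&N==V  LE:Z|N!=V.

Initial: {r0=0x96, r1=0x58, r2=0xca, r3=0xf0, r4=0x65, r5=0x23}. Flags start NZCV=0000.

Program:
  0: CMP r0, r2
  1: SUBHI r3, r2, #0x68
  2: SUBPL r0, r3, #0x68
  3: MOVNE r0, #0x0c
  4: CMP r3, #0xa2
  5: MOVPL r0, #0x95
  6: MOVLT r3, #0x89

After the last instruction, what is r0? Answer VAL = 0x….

VAL = 0x95

[0] flags=1000 → (cmp)
[1] flags=1000 HI?F → skip
[2] flags=1000 PL?F → skip
[3] flags=1000 NE?T → r0=0x0c
[4] flags=0010 → (cmp)
[5] flags=0010 PL?T → r0=0x95
[6] flags=0010 LT?F → skip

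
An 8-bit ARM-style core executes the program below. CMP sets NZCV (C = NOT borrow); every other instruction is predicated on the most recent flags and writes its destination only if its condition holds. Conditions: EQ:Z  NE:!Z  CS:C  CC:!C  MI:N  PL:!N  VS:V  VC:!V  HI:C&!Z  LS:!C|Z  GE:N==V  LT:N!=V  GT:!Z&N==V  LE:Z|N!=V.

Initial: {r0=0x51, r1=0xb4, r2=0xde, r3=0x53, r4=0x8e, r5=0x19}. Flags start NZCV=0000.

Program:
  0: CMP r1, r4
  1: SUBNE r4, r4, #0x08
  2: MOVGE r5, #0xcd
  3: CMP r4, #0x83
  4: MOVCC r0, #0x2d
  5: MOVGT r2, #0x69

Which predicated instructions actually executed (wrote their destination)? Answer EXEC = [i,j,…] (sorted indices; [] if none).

EXEC = [1,2,5]

0: ✓ CMP  NZCV=0010
1: ✓ SUBNE  r4←0x86
2: ✓ MOVGE  r5←0xcd
3: ✓ CMP  NZCV=0010
4: · MOVCC
5: ✓ MOVGT  r2←0x69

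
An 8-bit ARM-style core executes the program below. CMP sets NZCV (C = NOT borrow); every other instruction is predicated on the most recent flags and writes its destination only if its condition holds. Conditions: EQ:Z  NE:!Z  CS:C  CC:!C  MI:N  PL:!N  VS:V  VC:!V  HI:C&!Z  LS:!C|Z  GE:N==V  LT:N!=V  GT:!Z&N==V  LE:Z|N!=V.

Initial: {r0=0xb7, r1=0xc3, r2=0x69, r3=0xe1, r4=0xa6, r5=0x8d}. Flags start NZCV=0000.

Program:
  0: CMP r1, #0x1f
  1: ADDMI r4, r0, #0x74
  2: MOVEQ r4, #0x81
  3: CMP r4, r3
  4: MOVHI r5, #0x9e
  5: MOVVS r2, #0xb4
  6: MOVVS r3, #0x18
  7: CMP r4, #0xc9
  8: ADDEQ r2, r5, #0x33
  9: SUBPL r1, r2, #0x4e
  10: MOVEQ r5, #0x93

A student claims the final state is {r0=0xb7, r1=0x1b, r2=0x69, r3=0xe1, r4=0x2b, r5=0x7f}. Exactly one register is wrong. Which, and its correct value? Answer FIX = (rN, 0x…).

0: ✓ CMP  NZCV=1010
1: ✓ ADDMI  r4←0x2b
2: · MOVEQ
3: ✓ CMP  NZCV=0000
4: · MOVHI
5: · MOVVS
6: · MOVVS
7: ✓ CMP  NZCV=0000
8: · ADDEQ
9: ✓ SUBPL  r1←0x1b
10: · MOVEQ

FIX = (r5, 0x8d)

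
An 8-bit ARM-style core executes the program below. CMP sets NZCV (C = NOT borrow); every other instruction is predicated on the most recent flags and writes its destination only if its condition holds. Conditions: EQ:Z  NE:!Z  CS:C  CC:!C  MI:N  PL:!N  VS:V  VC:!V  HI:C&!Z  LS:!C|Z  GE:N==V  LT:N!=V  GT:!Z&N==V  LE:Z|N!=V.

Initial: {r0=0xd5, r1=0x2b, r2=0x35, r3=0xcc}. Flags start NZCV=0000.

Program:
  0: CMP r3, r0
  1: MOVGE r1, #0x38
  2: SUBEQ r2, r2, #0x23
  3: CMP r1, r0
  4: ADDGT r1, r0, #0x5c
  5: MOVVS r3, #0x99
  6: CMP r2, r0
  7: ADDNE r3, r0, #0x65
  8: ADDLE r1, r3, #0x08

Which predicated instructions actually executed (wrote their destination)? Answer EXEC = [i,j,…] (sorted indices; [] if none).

EXEC = [4,7]

0: ✓ CMP  NZCV=1000
1: · MOVGE
2: · SUBEQ
3: ✓ CMP  NZCV=0000
4: ✓ ADDGT  r1←0x31
5: · MOVVS
6: ✓ CMP  NZCV=0000
7: ✓ ADDNE  r3←0x3a
8: · ADDLE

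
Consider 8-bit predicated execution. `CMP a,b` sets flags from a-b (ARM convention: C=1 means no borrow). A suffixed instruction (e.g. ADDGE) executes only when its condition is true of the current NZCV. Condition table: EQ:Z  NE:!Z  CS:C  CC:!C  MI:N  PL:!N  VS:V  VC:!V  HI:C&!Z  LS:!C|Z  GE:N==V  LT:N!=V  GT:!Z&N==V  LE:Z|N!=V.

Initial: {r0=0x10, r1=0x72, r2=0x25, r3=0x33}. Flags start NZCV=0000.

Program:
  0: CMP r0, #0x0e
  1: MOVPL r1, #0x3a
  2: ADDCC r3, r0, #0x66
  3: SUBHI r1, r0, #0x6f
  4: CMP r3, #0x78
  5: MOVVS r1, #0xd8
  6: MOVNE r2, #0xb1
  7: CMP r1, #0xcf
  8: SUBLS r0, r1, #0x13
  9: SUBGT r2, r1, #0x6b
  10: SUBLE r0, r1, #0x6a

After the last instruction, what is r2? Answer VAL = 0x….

VAL = 0xb1

0: ✓ CMP  NZCV=0010
1: ✓ MOVPL  r1←0x3a
2: · ADDCC
3: ✓ SUBHI  r1←0xa1
4: ✓ CMP  NZCV=1000
5: · MOVVS
6: ✓ MOVNE  r2←0xb1
7: ✓ CMP  NZCV=1000
8: ✓ SUBLS  r0←0x8e
9: · SUBGT
10: ✓ SUBLE  r0←0x37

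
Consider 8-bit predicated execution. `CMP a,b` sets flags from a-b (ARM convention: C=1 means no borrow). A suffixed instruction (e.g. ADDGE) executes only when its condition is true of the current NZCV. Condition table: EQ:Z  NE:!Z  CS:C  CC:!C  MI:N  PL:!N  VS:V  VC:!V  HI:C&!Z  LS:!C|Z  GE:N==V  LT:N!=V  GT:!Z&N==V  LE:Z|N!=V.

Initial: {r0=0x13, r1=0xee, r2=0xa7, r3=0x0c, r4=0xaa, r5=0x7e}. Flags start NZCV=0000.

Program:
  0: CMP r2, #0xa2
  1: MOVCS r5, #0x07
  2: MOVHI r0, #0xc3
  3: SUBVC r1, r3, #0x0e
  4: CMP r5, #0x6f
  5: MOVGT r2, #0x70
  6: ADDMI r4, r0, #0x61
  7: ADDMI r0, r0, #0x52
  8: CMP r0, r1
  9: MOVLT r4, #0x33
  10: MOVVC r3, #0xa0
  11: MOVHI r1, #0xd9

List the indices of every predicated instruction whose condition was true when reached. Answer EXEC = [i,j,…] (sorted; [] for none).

0: ✓ CMP  NZCV=0010
1: ✓ MOVCS  r5←0x07
2: ✓ MOVHI  r0←0xc3
3: ✓ SUBVC  r1←0xfe
4: ✓ CMP  NZCV=1000
5: · MOVGT
6: ✓ ADDMI  r4←0x24
7: ✓ ADDMI  r0←0x15
8: ✓ CMP  NZCV=0000
9: · MOVLT
10: ✓ MOVVC  r3←0xa0
11: · MOVHI

EXEC = [1,2,3,6,7,10]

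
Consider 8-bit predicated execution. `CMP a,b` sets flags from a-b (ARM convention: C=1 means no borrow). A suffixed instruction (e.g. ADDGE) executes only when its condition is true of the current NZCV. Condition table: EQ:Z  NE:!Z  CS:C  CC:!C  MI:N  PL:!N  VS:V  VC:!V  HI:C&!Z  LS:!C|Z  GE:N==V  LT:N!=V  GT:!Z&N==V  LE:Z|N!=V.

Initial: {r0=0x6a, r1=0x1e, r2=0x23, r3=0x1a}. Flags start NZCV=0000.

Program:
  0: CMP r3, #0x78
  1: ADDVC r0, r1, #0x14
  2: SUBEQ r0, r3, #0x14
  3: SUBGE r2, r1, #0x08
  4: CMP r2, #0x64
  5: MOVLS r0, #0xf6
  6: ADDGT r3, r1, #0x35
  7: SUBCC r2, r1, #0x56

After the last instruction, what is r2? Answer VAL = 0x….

0: ✓ CMP  NZCV=1000
1: ✓ ADDVC  r0←0x32
2: · SUBEQ
3: · SUBGE
4: ✓ CMP  NZCV=1000
5: ✓ MOVLS  r0←0xf6
6: · ADDGT
7: ✓ SUBCC  r2←0xc8

VAL = 0xc8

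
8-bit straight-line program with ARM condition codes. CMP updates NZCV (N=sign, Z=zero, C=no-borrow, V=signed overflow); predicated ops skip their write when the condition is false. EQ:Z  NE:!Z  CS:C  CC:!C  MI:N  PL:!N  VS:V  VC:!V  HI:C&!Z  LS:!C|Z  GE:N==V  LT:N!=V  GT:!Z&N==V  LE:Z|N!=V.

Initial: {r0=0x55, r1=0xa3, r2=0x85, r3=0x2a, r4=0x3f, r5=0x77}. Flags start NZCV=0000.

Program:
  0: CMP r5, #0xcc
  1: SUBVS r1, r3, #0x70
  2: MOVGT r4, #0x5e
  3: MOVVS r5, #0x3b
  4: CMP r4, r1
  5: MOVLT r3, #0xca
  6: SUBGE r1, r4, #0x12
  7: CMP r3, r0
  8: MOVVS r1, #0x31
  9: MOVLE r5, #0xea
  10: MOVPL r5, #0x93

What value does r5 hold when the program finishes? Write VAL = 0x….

0: ✓ CMP  NZCV=1001
1: ✓ SUBVS  r1←0xba
2: ✓ MOVGT  r4←0x5e
3: ✓ MOVVS  r5←0x3b
4: ✓ CMP  NZCV=1001
5: · MOVLT
6: ✓ SUBGE  r1←0x4c
7: ✓ CMP  NZCV=1000
8: · MOVVS
9: ✓ MOVLE  r5←0xea
10: · MOVPL

VAL = 0xea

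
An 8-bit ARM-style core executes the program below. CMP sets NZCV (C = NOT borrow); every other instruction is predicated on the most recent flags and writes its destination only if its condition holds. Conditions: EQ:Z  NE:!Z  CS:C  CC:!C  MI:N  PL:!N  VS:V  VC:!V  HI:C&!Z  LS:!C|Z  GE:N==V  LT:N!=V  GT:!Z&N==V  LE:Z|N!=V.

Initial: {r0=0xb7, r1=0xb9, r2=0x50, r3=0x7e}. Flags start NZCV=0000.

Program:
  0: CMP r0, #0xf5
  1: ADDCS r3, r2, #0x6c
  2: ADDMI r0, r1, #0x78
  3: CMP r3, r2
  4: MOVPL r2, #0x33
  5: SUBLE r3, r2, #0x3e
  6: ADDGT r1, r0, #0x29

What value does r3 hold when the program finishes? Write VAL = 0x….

VAL = 0x7e

0: ✓ CMP  NZCV=1000
1: · ADDCS
2: ✓ ADDMI  r0←0x31
3: ✓ CMP  NZCV=0010
4: ✓ MOVPL  r2←0x33
5: · SUBLE
6: ✓ ADDGT  r1←0x5a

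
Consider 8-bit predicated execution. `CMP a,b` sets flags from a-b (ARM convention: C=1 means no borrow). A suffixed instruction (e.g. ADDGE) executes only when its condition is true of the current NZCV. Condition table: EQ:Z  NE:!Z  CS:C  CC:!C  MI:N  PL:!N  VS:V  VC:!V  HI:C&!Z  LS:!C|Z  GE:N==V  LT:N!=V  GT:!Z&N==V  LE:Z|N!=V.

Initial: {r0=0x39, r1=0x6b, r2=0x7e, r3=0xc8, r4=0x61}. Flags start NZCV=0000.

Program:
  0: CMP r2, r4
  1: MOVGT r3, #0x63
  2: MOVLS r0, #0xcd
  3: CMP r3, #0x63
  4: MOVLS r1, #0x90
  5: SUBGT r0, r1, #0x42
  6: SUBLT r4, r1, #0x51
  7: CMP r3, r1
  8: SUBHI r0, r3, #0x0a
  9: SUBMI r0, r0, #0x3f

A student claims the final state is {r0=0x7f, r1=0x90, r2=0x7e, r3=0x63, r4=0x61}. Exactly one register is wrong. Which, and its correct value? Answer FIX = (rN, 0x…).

0: ✓ CMP  NZCV=0010
1: ✓ MOVGT  r3←0x63
2: · MOVLS
3: ✓ CMP  NZCV=0110
4: ✓ MOVLS  r1←0x90
5: · SUBGT
6: · SUBLT
7: ✓ CMP  NZCV=1001
8: · SUBHI
9: ✓ SUBMI  r0←0xfa

FIX = (r0, 0xfa)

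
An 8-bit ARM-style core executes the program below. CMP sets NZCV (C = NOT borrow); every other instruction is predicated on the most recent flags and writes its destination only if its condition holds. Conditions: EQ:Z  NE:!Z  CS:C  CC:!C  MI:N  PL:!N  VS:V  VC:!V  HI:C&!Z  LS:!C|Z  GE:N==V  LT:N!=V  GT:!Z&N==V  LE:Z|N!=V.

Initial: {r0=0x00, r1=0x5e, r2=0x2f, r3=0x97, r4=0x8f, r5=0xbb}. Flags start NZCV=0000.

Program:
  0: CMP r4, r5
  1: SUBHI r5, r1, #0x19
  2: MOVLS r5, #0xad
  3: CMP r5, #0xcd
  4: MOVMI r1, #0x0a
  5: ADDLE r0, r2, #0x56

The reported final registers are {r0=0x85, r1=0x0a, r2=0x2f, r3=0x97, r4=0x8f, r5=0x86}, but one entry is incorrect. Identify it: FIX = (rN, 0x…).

[0] flags=1000 → (cmp)
[1] flags=1000 HI?F → skip
[2] flags=1000 LS?T → r5=0xad
[3] flags=1000 → (cmp)
[4] flags=1000 MI?T → r1=0x0a
[5] flags=1000 LE?T → r0=0x85

FIX = (r5, 0xad)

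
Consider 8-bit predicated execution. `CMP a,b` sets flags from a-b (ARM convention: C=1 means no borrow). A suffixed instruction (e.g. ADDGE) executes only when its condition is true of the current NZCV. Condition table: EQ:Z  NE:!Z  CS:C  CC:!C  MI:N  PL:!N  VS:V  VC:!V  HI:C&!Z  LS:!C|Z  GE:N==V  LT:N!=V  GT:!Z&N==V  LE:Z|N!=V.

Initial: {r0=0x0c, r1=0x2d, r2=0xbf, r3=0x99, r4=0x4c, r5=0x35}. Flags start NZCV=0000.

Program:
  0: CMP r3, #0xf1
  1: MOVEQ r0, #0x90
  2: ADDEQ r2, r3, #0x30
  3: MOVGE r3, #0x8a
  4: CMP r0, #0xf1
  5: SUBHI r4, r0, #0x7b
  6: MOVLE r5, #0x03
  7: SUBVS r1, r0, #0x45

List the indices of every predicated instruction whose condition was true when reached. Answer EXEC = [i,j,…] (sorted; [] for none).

EXEC = []

[0] flags=1000 → (cmp)
[1] flags=1000 EQ?F → skip
[2] flags=1000 EQ?F → skip
[3] flags=1000 GE?F → skip
[4] flags=0000 → (cmp)
[5] flags=0000 HI?F → skip
[6] flags=0000 LE?F → skip
[7] flags=0000 VS?F → skip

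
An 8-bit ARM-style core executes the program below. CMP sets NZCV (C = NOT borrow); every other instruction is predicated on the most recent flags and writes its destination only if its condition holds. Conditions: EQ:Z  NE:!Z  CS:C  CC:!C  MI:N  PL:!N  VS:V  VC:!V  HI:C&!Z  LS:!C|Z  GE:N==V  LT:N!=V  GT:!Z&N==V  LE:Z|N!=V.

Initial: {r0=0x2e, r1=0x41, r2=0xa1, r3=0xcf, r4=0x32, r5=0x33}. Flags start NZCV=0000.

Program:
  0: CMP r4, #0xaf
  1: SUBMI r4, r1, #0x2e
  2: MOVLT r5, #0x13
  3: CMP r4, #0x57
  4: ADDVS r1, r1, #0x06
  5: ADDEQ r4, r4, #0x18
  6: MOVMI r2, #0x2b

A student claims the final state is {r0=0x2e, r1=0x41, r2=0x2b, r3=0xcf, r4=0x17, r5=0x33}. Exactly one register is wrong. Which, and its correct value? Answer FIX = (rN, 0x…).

0: ✓ CMP  NZCV=1001
1: ✓ SUBMI  r4←0x13
2: · MOVLT
3: ✓ CMP  NZCV=1000
4: · ADDVS
5: · ADDEQ
6: ✓ MOVMI  r2←0x2b

FIX = (r4, 0x13)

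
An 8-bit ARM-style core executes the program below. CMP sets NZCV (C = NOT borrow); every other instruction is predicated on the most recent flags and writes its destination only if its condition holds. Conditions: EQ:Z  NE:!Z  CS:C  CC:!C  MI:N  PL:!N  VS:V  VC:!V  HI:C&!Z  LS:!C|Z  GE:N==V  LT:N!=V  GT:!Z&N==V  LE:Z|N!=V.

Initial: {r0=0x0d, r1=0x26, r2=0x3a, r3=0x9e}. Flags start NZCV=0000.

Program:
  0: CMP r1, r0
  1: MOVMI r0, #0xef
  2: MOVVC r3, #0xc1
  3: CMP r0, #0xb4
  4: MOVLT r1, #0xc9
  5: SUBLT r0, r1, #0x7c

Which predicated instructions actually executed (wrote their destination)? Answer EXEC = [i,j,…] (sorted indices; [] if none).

EXEC = [2]

[0] flags=0010 → (cmp)
[1] flags=0010 MI?F → skip
[2] flags=0010 VC?T → r3=0xc1
[3] flags=0000 → (cmp)
[4] flags=0000 LT?F → skip
[5] flags=0000 LT?F → skip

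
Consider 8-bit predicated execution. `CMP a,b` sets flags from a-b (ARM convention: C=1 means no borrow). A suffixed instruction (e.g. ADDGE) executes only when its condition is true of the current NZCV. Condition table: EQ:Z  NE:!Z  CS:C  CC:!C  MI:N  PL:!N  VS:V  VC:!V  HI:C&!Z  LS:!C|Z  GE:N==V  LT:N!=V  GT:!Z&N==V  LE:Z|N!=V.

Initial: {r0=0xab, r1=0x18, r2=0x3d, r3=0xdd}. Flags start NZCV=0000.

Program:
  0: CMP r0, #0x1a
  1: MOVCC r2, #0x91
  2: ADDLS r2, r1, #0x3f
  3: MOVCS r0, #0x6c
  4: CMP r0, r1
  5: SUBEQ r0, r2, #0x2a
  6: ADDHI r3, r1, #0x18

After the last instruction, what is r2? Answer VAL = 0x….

VAL = 0x3d

[0] flags=1010 → (cmp)
[1] flags=1010 CC?F → skip
[2] flags=1010 LS?F → skip
[3] flags=1010 CS?T → r0=0x6c
[4] flags=0010 → (cmp)
[5] flags=0010 EQ?F → skip
[6] flags=0010 HI?T → r3=0x30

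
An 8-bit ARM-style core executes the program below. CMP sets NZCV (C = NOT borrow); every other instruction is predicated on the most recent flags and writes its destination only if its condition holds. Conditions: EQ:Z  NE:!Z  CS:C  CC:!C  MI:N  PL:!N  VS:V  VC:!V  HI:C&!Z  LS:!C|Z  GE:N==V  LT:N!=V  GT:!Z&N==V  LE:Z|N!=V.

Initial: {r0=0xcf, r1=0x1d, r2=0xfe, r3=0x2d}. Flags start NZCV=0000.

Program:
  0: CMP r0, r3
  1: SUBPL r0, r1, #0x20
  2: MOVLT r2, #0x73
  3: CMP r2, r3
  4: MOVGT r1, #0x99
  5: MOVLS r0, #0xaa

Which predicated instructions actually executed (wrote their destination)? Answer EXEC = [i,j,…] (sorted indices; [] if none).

EXEC = [2,4]

0: ✓ CMP  NZCV=1010
1: · SUBPL
2: ✓ MOVLT  r2←0x73
3: ✓ CMP  NZCV=0010
4: ✓ MOVGT  r1←0x99
5: · MOVLS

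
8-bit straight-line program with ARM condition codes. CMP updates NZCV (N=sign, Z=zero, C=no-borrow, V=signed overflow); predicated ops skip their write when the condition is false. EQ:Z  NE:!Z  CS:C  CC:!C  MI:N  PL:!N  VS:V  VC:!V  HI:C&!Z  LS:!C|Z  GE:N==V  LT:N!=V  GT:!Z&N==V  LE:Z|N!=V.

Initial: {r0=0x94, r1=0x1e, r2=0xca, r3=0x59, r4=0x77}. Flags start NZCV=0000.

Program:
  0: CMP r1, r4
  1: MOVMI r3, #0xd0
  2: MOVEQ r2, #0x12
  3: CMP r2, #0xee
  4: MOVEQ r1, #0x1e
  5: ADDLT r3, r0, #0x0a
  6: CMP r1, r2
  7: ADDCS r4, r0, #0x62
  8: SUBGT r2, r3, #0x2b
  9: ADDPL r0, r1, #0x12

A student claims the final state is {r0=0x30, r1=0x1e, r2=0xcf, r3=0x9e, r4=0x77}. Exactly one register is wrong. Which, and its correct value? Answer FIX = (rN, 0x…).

[0] flags=1000 → (cmp)
[1] flags=1000 MI?T → r3=0xd0
[2] flags=1000 EQ?F → skip
[3] flags=1000 → (cmp)
[4] flags=1000 EQ?F → skip
[5] flags=1000 LT?T → r3=0x9e
[6] flags=0000 → (cmp)
[7] flags=0000 CS?F → skip
[8] flags=0000 GT?T → r2=0x73
[9] flags=0000 PL?T → r0=0x30

FIX = (r2, 0x73)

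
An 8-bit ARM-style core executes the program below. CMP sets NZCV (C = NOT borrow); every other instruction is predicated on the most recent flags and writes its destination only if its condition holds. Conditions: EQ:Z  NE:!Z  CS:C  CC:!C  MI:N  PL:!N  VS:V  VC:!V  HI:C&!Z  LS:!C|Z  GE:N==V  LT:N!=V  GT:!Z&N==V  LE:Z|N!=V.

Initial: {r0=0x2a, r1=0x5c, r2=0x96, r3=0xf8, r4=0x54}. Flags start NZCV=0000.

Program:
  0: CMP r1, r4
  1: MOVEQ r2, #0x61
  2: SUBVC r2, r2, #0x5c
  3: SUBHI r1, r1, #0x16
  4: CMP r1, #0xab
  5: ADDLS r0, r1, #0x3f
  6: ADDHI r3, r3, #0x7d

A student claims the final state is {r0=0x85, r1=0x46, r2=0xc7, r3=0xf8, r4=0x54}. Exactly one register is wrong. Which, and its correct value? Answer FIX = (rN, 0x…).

[0] flags=0010 → (cmp)
[1] flags=0010 EQ?F → skip
[2] flags=0010 VC?T → r2=0x3a
[3] flags=0010 HI?T → r1=0x46
[4] flags=1001 → (cmp)
[5] flags=1001 LS?T → r0=0x85
[6] flags=1001 HI?F → skip

FIX = (r2, 0x3a)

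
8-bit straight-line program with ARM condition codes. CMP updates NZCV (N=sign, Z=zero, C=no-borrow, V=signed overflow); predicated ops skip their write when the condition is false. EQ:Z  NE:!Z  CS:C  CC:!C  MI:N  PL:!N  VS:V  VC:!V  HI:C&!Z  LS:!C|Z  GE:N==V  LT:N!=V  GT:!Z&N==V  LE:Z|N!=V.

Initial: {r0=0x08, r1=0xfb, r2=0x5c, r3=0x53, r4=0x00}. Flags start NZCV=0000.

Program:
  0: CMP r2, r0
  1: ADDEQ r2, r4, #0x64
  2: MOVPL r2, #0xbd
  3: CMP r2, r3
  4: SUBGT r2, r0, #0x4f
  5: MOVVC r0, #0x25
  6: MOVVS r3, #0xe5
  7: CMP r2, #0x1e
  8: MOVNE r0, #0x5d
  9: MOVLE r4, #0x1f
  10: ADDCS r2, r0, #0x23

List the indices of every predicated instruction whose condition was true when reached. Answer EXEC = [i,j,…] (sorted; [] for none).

EXEC = [2,6,8,9,10]

0: ✓ CMP  NZCV=0010
1: · ADDEQ
2: ✓ MOVPL  r2←0xbd
3: ✓ CMP  NZCV=0011
4: · SUBGT
5: · MOVVC
6: ✓ MOVVS  r3←0xe5
7: ✓ CMP  NZCV=1010
8: ✓ MOVNE  r0←0x5d
9: ✓ MOVLE  r4←0x1f
10: ✓ ADDCS  r2←0x80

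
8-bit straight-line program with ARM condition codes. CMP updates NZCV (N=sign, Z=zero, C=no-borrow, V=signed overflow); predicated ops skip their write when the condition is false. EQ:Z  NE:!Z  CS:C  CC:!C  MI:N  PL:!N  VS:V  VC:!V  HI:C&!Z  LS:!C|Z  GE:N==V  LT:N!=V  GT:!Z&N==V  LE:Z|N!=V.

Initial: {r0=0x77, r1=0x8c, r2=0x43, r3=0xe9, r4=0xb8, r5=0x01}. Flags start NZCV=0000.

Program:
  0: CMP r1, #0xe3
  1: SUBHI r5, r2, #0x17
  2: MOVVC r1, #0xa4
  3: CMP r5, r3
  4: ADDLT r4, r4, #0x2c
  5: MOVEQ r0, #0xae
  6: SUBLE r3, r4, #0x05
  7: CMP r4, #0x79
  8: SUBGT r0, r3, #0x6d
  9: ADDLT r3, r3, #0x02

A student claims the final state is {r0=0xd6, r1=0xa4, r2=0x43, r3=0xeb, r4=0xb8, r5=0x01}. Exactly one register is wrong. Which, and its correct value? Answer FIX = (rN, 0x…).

0: ✓ CMP  NZCV=1000
1: · SUBHI
2: ✓ MOVVC  r1←0xa4
3: ✓ CMP  NZCV=0000
4: · ADDLT
5: · MOVEQ
6: · SUBLE
7: ✓ CMP  NZCV=0011
8: · SUBGT
9: ✓ ADDLT  r3←0xeb

FIX = (r0, 0x77)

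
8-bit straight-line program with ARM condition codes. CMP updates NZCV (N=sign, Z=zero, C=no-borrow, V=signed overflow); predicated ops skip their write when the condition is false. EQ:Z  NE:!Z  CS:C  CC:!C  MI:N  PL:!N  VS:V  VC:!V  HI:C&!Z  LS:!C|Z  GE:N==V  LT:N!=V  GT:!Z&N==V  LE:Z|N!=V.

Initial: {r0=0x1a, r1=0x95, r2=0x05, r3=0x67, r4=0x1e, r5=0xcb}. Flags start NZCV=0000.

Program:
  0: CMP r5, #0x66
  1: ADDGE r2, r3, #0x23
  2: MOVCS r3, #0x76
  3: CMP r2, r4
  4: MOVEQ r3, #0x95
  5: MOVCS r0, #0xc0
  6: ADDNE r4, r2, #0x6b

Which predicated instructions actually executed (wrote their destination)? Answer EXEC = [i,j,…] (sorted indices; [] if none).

EXEC = [2,6]

0: ✓ CMP  NZCV=0011
1: · ADDGE
2: ✓ MOVCS  r3←0x76
3: ✓ CMP  NZCV=1000
4: · MOVEQ
5: · MOVCS
6: ✓ ADDNE  r4←0x70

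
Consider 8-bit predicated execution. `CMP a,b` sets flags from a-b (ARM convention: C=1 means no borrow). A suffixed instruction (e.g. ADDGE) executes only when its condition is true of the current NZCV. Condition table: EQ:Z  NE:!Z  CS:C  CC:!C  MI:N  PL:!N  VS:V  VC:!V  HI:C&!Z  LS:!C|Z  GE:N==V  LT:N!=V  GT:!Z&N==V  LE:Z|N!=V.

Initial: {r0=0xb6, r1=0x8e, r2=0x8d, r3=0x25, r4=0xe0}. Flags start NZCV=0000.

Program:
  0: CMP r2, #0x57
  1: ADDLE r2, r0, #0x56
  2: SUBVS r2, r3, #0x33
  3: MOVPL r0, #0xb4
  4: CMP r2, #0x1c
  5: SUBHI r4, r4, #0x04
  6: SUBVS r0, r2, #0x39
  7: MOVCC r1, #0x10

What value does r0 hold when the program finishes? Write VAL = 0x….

VAL = 0xb4

0: ✓ CMP  NZCV=0011
1: ✓ ADDLE  r2←0x0c
2: ✓ SUBVS  r2←0xf2
3: ✓ MOVPL  r0←0xb4
4: ✓ CMP  NZCV=1010
5: ✓ SUBHI  r4←0xdc
6: · SUBVS
7: · MOVCC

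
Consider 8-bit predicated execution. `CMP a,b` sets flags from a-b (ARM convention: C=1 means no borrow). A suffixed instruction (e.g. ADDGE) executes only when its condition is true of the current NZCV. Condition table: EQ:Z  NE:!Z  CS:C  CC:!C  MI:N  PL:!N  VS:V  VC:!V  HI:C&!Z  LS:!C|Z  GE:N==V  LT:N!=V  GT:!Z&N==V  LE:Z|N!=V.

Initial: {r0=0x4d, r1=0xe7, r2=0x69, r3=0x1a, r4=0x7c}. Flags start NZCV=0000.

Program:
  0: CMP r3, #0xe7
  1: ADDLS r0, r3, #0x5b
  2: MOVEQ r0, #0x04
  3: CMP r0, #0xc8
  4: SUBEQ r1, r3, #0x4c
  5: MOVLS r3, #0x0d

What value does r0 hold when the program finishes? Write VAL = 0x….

0: ✓ CMP  NZCV=0000
1: ✓ ADDLS  r0←0x75
2: · MOVEQ
3: ✓ CMP  NZCV=1001
4: · SUBEQ
5: ✓ MOVLS  r3←0x0d

VAL = 0x75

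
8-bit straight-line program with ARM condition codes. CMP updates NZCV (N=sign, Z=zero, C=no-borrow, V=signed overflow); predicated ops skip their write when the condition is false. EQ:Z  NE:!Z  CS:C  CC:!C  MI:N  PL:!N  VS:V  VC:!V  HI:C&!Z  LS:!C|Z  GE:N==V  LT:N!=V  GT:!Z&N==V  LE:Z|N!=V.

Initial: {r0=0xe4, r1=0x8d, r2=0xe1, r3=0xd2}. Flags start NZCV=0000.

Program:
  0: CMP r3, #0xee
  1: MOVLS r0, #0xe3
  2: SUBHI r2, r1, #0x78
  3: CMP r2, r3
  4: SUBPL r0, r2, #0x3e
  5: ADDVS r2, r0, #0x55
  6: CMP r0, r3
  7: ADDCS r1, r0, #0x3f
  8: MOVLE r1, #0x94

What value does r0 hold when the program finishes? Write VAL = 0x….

VAL = 0xa3

[0] flags=1000 → (cmp)
[1] flags=1000 LS?T → r0=0xe3
[2] flags=1000 HI?F → skip
[3] flags=0010 → (cmp)
[4] flags=0010 PL?T → r0=0xa3
[5] flags=0010 VS?F → skip
[6] flags=1000 → (cmp)
[7] flags=1000 CS?F → skip
[8] flags=1000 LE?T → r1=0x94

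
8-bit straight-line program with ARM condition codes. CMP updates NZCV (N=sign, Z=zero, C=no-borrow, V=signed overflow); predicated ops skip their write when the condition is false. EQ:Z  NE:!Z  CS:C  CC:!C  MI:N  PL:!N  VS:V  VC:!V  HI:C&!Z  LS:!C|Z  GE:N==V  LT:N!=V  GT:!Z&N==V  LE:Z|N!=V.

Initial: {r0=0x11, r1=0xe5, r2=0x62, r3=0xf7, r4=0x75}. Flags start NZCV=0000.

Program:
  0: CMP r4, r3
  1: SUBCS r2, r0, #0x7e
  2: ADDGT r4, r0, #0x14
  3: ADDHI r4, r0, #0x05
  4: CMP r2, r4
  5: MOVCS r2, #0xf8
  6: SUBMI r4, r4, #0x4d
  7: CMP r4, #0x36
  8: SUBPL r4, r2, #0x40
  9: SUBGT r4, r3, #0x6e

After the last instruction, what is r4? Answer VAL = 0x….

0: ✓ CMP  NZCV=0000
1: · SUBCS
2: ✓ ADDGT  r4←0x25
3: · ADDHI
4: ✓ CMP  NZCV=0010
5: ✓ MOVCS  r2←0xf8
6: · SUBMI
7: ✓ CMP  NZCV=1000
8: · SUBPL
9: · SUBGT

VAL = 0x25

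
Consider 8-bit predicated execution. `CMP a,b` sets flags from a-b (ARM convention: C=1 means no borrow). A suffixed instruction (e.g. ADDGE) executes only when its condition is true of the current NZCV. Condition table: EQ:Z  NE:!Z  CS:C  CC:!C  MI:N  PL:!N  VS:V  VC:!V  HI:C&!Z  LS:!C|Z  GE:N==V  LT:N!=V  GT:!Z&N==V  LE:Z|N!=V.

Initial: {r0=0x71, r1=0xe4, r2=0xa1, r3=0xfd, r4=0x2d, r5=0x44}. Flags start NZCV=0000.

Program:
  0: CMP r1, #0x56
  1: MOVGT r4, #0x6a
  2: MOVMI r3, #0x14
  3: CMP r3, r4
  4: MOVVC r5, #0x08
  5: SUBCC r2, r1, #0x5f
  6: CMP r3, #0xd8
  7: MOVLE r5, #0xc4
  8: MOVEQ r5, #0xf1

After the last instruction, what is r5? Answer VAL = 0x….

VAL = 0x08

0: ✓ CMP  NZCV=1010
1: · MOVGT
2: ✓ MOVMI  r3←0x14
3: ✓ CMP  NZCV=1000
4: ✓ MOVVC  r5←0x08
5: ✓ SUBCC  r2←0x85
6: ✓ CMP  NZCV=0000
7: · MOVLE
8: · MOVEQ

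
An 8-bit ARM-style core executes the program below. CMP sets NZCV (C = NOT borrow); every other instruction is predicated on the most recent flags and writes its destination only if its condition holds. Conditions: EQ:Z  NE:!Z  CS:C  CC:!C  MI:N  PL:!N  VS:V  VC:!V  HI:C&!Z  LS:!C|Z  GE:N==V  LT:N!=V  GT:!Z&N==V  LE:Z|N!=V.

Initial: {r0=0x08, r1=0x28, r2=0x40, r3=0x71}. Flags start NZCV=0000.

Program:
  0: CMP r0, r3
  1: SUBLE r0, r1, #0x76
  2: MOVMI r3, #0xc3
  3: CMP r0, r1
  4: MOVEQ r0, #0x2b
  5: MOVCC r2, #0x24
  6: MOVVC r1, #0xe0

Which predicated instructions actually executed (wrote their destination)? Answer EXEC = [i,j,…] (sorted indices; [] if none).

EXEC = [1,2,6]

0: ✓ CMP  NZCV=1000
1: ✓ SUBLE  r0←0xb2
2: ✓ MOVMI  r3←0xc3
3: ✓ CMP  NZCV=1010
4: · MOVEQ
5: · MOVCC
6: ✓ MOVVC  r1←0xe0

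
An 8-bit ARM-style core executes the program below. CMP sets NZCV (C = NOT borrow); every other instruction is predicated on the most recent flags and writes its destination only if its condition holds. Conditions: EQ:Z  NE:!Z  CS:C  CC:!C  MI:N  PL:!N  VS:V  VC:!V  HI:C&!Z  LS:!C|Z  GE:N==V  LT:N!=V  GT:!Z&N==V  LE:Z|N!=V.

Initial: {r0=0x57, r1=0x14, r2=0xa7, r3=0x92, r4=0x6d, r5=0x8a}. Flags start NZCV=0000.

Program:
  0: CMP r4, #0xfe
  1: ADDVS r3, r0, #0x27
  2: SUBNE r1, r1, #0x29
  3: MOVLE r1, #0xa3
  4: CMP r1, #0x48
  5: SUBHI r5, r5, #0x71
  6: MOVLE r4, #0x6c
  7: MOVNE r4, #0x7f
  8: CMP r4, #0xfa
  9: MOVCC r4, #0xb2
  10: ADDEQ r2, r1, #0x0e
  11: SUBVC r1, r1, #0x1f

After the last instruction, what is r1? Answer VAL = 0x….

VAL = 0xeb

[0] flags=0000 → (cmp)
[1] flags=0000 VS?F → skip
[2] flags=0000 NE?T → r1=0xeb
[3] flags=0000 LE?F → skip
[4] flags=1010 → (cmp)
[5] flags=1010 HI?T → r5=0x19
[6] flags=1010 LE?T → r4=0x6c
[7] flags=1010 NE?T → r4=0x7f
[8] flags=1001 → (cmp)
[9] flags=1001 CC?T → r4=0xb2
[10] flags=1001 EQ?F → skip
[11] flags=1001 VC?F → skip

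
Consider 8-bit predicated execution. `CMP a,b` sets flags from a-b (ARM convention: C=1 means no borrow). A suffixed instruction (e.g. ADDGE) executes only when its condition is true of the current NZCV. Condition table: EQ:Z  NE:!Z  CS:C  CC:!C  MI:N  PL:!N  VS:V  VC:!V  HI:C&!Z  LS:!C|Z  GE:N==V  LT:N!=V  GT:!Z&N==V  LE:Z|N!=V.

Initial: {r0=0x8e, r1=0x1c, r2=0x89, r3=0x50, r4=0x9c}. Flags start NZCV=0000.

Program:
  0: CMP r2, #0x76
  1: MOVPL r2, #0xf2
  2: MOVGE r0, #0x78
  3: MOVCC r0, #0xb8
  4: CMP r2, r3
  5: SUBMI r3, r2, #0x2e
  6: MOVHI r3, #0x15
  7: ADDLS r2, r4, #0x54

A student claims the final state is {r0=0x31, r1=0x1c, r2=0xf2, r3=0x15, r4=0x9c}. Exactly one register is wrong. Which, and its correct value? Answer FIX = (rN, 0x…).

FIX = (r0, 0x8e)

[0] flags=0011 → (cmp)
[1] flags=0011 PL?T → r2=0xf2
[2] flags=0011 GE?F → skip
[3] flags=0011 CC?F → skip
[4] flags=1010 → (cmp)
[5] flags=1010 MI?T → r3=0xc4
[6] flags=1010 HI?T → r3=0x15
[7] flags=1010 LS?F → skip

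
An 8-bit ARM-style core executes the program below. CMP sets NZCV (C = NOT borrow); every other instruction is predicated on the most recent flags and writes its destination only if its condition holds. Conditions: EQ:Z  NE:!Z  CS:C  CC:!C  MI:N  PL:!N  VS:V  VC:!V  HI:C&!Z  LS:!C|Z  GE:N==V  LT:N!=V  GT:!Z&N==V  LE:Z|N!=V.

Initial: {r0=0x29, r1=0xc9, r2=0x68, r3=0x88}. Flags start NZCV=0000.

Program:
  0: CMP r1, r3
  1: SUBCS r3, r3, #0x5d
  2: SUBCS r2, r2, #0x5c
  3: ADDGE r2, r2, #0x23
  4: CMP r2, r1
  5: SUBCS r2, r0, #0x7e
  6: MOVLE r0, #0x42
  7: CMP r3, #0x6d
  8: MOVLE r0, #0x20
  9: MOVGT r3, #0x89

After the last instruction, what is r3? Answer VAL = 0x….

0: ✓ CMP  NZCV=0010
1: ✓ SUBCS  r3←0x2b
2: ✓ SUBCS  r2←0x0c
3: ✓ ADDGE  r2←0x2f
4: ✓ CMP  NZCV=0000
5: · SUBCS
6: · MOVLE
7: ✓ CMP  NZCV=1000
8: ✓ MOVLE  r0←0x20
9: · MOVGT

VAL = 0x2b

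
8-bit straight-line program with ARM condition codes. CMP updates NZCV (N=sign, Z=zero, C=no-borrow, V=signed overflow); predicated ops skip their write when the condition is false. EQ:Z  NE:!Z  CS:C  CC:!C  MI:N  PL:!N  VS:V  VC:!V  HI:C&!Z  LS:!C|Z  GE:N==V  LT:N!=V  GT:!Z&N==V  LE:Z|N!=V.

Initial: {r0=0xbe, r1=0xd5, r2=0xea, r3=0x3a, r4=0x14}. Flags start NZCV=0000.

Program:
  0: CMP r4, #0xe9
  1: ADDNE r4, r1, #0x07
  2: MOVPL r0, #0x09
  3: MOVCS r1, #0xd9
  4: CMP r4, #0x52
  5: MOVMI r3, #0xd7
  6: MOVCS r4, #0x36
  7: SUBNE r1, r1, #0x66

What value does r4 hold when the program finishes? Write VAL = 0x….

0: ✓ CMP  NZCV=0000
1: ✓ ADDNE  r4←0xdc
2: ✓ MOVPL  r0←0x09
3: · MOVCS
4: ✓ CMP  NZCV=1010
5: ✓ MOVMI  r3←0xd7
6: ✓ MOVCS  r4←0x36
7: ✓ SUBNE  r1←0x6f

VAL = 0x36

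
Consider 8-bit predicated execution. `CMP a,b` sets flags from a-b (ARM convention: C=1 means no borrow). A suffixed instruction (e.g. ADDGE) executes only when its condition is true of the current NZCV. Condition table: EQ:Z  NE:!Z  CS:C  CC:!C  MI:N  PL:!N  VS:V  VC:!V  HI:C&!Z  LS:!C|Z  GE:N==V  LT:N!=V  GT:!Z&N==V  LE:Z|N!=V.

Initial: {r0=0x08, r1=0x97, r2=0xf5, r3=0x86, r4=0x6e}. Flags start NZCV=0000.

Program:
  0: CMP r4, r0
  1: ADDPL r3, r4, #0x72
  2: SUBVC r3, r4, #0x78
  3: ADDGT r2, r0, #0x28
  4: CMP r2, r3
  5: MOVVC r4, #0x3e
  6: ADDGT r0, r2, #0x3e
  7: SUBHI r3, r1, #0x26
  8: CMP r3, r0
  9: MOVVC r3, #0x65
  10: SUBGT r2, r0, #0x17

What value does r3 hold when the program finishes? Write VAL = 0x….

VAL = 0x65

0: ✓ CMP  NZCV=0010
1: ✓ ADDPL  r3←0xe0
2: ✓ SUBVC  r3←0xf6
3: ✓ ADDGT  r2←0x30
4: ✓ CMP  NZCV=0000
5: ✓ MOVVC  r4←0x3e
6: ✓ ADDGT  r0←0x6e
7: · SUBHI
8: ✓ CMP  NZCV=1010
9: ✓ MOVVC  r3←0x65
10: · SUBGT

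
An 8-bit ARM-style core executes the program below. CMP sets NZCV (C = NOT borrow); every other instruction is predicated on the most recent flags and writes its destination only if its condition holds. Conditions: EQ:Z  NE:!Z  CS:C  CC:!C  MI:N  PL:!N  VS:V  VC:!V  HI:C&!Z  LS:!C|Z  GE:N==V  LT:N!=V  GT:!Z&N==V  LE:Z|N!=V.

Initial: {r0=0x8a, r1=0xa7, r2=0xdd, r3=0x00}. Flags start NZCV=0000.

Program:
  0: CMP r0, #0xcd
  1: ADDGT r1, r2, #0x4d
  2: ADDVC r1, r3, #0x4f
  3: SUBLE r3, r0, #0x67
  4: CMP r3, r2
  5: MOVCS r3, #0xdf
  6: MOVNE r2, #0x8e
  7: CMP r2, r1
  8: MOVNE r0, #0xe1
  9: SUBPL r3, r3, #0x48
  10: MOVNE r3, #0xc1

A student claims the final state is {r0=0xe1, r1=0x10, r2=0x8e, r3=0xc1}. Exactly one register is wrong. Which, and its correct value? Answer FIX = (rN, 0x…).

0: ✓ CMP  NZCV=1000
1: · ADDGT
2: ✓ ADDVC  r1←0x4f
3: ✓ SUBLE  r3←0x23
4: ✓ CMP  NZCV=0000
5: · MOVCS
6: ✓ MOVNE  r2←0x8e
7: ✓ CMP  NZCV=0011
8: ✓ MOVNE  r0←0xe1
9: ✓ SUBPL  r3←0xdb
10: ✓ MOVNE  r3←0xc1

FIX = (r1, 0x4f)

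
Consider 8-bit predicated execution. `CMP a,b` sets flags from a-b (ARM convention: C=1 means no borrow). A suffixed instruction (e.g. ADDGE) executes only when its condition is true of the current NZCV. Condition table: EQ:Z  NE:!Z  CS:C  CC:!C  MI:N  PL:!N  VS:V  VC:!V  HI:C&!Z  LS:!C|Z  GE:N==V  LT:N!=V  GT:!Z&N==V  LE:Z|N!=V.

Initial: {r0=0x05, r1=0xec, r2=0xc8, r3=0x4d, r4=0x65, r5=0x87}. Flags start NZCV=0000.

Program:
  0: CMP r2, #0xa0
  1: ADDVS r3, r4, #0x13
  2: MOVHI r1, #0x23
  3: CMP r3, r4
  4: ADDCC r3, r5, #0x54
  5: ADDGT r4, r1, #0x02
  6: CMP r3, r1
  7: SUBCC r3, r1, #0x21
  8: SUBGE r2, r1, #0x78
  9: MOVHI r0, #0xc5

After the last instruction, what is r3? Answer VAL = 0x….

0: ✓ CMP  NZCV=0010
1: · ADDVS
2: ✓ MOVHI  r1←0x23
3: ✓ CMP  NZCV=1000
4: ✓ ADDCC  r3←0xdb
5: · ADDGT
6: ✓ CMP  NZCV=1010
7: · SUBCC
8: · SUBGE
9: ✓ MOVHI  r0←0xc5

VAL = 0xdb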